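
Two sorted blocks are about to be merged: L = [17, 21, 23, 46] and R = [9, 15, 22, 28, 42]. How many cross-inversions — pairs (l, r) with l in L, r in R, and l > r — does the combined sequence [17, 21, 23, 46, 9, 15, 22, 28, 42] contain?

Split inversions: 12

Count, for every r in R, how many entries of L exceed r:
r = 9: 17, 21, 23, 46 → 4
r = 15: 17, 21, 23, 46 → 4
r = 22: 23, 46 → 2
r = 28: 46 → 1
r = 42: 46 → 1
Cross-inversions: 4 + 4 + 2 + 1 + 1 = 12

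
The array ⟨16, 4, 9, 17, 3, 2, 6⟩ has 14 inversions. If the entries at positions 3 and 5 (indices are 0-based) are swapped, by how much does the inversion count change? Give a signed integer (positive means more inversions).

Positions 3 and 5 hold 17 and 2; after swapping, the array is [16, 4, 9, 2, 3, 17, 6].
Sweep left to right; for each value list the smaller values that follow it:
16: 5
4: 2
9: 3
2: 0
3: 0
17: 1
6: 0
Sum: 5 + 2 + 3 + 0 + 0 + 1 + 0 = 11
Change: 11 − 14 = -3

-3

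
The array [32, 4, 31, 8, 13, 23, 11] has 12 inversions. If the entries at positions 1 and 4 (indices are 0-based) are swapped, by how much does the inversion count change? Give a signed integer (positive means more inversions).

+3

Positions 1 and 4 hold 4 and 13; after swapping, the array is [32, 13, 31, 8, 4, 23, 11].
Element-by-element contributions:
32 → 13, 31, 8, 4, 23, 11 → 6
13 → 8, 4, 11 → 3
31 → 8, 4, 23, 11 → 4
8 → 4 → 1
4 → none → 0
23 → 11 → 1
11 → none → 0
Sum: 6 + 3 + 4 + 1 + 0 + 1 + 0 = 15
Change: 15 − 12 = +3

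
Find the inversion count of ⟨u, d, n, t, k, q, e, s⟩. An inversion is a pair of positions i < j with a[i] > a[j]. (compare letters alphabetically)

15 out-of-order pairs

For each element, count later entries that are smaller:
u: 7
d: 0
n: 2
t: 4
k: 1
q: 1
e: 0
s: 0
Sum: 7 + 0 + 2 + 4 + 1 + 1 + 0 + 0 = 15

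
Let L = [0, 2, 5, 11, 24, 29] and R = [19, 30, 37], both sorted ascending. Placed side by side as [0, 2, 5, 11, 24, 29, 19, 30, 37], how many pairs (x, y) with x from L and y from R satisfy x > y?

2

Take each right-half value and tally the left-half values above it:
r = 19: 24, 29 → 2
r = 30: none → 0
r = 37: none → 0
Cross-inversions: 2 + 0 + 0 = 2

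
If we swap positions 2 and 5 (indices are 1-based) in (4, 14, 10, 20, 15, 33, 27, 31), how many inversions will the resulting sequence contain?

Inversions: 5

Positions 2 and 5 hold 14 and 15; after swapping, the array is [4, 15, 10, 20, 14, 33, 27, 31].
For each element, count later entries that are smaller:
4: 0
15: 2
10: 0
20: 1
14: 0
33: 2
27: 0
31: 0
Sum: 0 + 2 + 0 + 1 + 0 + 2 + 0 + 0 = 5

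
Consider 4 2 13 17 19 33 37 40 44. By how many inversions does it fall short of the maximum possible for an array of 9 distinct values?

35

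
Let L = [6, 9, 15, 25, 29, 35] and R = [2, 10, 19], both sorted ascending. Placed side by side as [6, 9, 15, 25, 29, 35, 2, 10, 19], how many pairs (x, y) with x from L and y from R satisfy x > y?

Cross-inversions: 13

Count, for every r in R, how many entries of L exceed r:
r = 2: 6, 9, 15, 25, 29, 35 → 6
r = 10: 15, 25, 29, 35 → 4
r = 19: 25, 29, 35 → 3
Cross-inversions: 6 + 4 + 3 = 13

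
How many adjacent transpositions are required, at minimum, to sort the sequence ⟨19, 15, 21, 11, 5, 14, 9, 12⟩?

Minimum adjacent swaps = number of inversions (each swap of adjacent out-of-order elements removes one inversion and no swap can remove more).
Count inversions — for each element, later elements that are smaller:
19: 15, 11, 5, 14, 9, 12 → 6
15: 11, 5, 14, 9, 12 → 5
21: 11, 5, 14, 9, 12 → 5
11: 5, 9 → 2
5: none → 0
14: 9, 12 → 2
9: none → 0
12: none → 0
Total inversions: 6 + 5 + 5 + 2 + 0 + 2 + 0 + 0 = 20

There are 20 swaps.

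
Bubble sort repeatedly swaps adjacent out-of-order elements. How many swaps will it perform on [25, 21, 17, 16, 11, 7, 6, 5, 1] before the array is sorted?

The minimum number of adjacent swaps to sort an array equals its inversion count, since every such swap removes exactly one inversion.
Count inversions — for each element, later elements that are smaller:
25: 21, 17, 16, 11, 7, 6, 5, 1 → 8
21: 17, 16, 11, 7, 6, 5, 1 → 7
17: 16, 11, 7, 6, 5, 1 → 6
16: 11, 7, 6, 5, 1 → 5
11: 7, 6, 5, 1 → 4
7: 6, 5, 1 → 3
6: 5, 1 → 2
5: 1 → 1
1: none → 0
Total inversions: 8 + 7 + 6 + 5 + 4 + 3 + 2 + 1 + 0 = 36

Swaps: 36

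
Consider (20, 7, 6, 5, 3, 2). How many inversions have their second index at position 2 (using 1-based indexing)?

1

The element at index 2 is 7.
Elements before it: 20
Those larger than 7: 20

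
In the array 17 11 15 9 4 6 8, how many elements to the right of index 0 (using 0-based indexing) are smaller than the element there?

6 such elements

The element at index 0 is 17.
Elements after it: 11, 15, 9, 4, 6, 8
Those smaller than 17: 11, 15, 9, 4, 6, 8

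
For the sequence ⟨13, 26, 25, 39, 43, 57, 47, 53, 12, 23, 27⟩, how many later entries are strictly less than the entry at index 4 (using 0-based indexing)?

3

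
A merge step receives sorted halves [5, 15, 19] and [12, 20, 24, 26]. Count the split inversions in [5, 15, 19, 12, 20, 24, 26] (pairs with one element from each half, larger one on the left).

Take each right-half value and tally the left-half values above it:
r = 12: 15, 19 → 2
r = 20: none → 0
r = 24: none → 0
r = 26: none → 0
Cross-inversions: 2 + 0 + 0 + 0 = 2

2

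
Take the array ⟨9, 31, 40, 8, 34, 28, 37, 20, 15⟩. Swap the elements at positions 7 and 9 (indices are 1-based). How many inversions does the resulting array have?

16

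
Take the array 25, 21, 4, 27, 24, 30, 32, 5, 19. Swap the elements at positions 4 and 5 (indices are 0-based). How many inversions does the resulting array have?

Positions 4 and 5 hold 24 and 30; after swapping, the array is [25, 21, 4, 27, 30, 24, 32, 5, 19].
Sweep left to right; for each value list the smaller values that follow it:
25: 5
21: 3
4: 0
27: 3
30: 3
24: 2
32: 2
5: 0
19: 0
Sum: 5 + 3 + 0 + 3 + 3 + 2 + 2 + 0 + 0 = 18

18 inversions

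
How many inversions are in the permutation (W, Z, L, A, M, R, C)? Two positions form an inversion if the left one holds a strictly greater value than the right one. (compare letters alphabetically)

For each element, count later entries that are smaller:
W: 5
Z: 5
L: 2
A: 0
M: 1
R: 1
C: 0
Sum: 5 + 5 + 2 + 0 + 1 + 1 + 0 = 14

14 out-of-order pairs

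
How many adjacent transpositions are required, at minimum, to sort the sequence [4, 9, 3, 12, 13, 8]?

The minimum number of adjacent swaps to sort an array equals its inversion count, since every such swap removes exactly one inversion.
Count inversions — for each element, later elements that are smaller:
4: 3 → 1
9: 3, 8 → 2
3: none → 0
12: 8 → 1
13: 8 → 1
8: none → 0
Total inversions: 1 + 2 + 0 + 1 + 1 + 0 = 5

5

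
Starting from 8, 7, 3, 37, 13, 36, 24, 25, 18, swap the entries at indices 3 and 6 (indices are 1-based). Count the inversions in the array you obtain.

16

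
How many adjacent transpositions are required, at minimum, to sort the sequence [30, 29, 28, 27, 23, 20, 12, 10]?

Each adjacent swap fixes exactly one inversion, so the minimum swap count equals the number of inversions.
Count inversions — for each element, later elements that are smaller:
30: 29, 28, 27, 23, 20, 12, 10 → 7
29: 28, 27, 23, 20, 12, 10 → 6
28: 27, 23, 20, 12, 10 → 5
27: 23, 20, 12, 10 → 4
23: 20, 12, 10 → 3
20: 12, 10 → 2
12: 10 → 1
10: none → 0
Total inversions: 7 + 6 + 5 + 4 + 3 + 2 + 1 + 0 = 28

Swaps: 28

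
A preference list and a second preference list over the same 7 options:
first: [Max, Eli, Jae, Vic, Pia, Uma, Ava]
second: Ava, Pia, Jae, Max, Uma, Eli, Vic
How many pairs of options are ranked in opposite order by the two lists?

14 pairs

Assign each item its position (1..7) in the first ordering, then rewrite the second ordering as that position sequence:
positions: Max→1, Eli→2, Jae→3, Vic→4, Pia→5, Uma→6, Ava→7
second ordering as positions: [7, 5, 3, 1, 6, 2, 4]
Discordant pairs = inversions in this position sequence.
7: 5, 3, 1, 6, 2, 4 → 6
5: 3, 1, 2, 4 → 4
3: 1, 2 → 2
1: 0
6: 2, 4 → 2
2: 0
4: 0
Total: 6 + 4 + 2 + 0 + 2 + 0 + 0 = 14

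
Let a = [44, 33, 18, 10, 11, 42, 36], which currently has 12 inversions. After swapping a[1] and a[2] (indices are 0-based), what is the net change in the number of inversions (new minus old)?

Positions 1 and 2 hold 33 and 18; after swapping, the array is [44, 18, 33, 10, 11, 42, 36].
For each element, count later entries that are smaller:
44 → 18, 33, 10, 11, 42, 36 → 6
18 → 10, 11 → 2
33 → 10, 11 → 2
10 → none → 0
11 → none → 0
42 → 36 → 1
36 → none → 0
Sum: 6 + 2 + 2 + 0 + 0 + 1 + 0 = 11
Change: 11 − 12 = -1

-1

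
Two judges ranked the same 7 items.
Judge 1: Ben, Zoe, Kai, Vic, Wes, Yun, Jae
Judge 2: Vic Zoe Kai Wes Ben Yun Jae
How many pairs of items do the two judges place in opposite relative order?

Discordant pairs: 6

Assign each item its position (1..7) in the first ordering, then rewrite the second ordering as that position sequence:
positions: Ben→1, Zoe→2, Kai→3, Vic→4, Wes→5, Yun→6, Jae→7
second ordering as positions: [4, 2, 3, 5, 1, 6, 7]
Discordant pairs = inversions in this position sequence.
4: 2, 3, 1 → 3
2: 1 → 1
3: 1 → 1
5: 1 → 1
1: 0
6: 0
7: 0
Total: 3 + 1 + 1 + 1 + 0 + 0 + 0 = 6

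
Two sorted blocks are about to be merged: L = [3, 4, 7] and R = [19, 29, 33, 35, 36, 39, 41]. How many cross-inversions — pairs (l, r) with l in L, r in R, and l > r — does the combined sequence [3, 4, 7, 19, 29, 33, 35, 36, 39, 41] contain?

Count, for every r in R, how many entries of L exceed r:
r = 19: none → 0
r = 29: none → 0
r = 33: none → 0
r = 35: none → 0
r = 36: none → 0
r = 39: none → 0
r = 41: none → 0
Cross-inversions: 0 + 0 + 0 + 0 + 0 + 0 + 0 = 0

0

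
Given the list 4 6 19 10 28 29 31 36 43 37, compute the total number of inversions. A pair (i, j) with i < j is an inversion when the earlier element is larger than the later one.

There are 2 inversions.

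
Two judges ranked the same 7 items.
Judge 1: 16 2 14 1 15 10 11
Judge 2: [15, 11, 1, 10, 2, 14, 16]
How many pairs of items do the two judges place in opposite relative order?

17

Assign each item its position (1..7) in the first ordering, then rewrite the second ordering as that position sequence:
positions: 16→1, 2→2, 14→3, 1→4, 15→5, 10→6, 11→7
second ordering as positions: [5, 7, 4, 6, 2, 3, 1]
Discordant pairs = inversions in this position sequence.
5: 4, 2, 3, 1 → 4
7: 4, 6, 2, 3, 1 → 5
4: 2, 3, 1 → 3
6: 2, 3, 1 → 3
2: 1 → 1
3: 1 → 1
1: 0
Total: 4 + 5 + 3 + 3 + 1 + 1 + 0 = 17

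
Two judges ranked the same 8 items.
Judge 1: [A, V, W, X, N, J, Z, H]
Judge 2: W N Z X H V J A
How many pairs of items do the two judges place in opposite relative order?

Assign each item its position (1..8) in the first ordering, then rewrite the second ordering as that position sequence:
positions: A→1, V→2, W→3, X→4, N→5, J→6, Z→7, H→8
second ordering as positions: [3, 5, 7, 4, 8, 2, 6, 1]
Discordant pairs = inversions in this position sequence.
3: 2, 1 → 2
5: 4, 2, 1 → 3
7: 4, 2, 6, 1 → 4
4: 2, 1 → 2
8: 2, 6, 1 → 3
2: 1 → 1
6: 1 → 1
1: 0
Total: 2 + 3 + 4 + 2 + 3 + 1 + 1 + 0 = 16

16 discordant pairs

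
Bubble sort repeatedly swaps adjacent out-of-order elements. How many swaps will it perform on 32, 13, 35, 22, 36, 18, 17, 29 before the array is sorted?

Minimum adjacent swaps = number of inversions (each swap of adjacent out-of-order elements removes one inversion and no swap can remove more).
Count inversions — for each element, later elements that are smaller:
32: 13, 22, 18, 17, 29 → 5
13: none → 0
35: 22, 18, 17, 29 → 4
22: 18, 17 → 2
36: 18, 17, 29 → 3
18: 17 → 1
17: none → 0
29: none → 0
Total inversions: 5 + 0 + 4 + 2 + 3 + 1 + 0 + 0 = 15

15 swaps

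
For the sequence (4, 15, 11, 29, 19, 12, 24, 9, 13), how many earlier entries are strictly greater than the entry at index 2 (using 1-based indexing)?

The element at index 2 is 15.
Elements before it: 4
None of them are larger than 15.

0 such elements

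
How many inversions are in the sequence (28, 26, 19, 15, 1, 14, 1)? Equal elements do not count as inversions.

For each element, count later entries that are smaller:
28 → 26, 19, 15, 1, 14, 1 → 6
26 → 19, 15, 1, 14, 1 → 5
19 → 15, 1, 14, 1 → 4
15 → 1, 14, 1 → 3
1 → none → 0
14 → 1 → 1
1 → none → 0
Sum: 6 + 5 + 4 + 3 + 0 + 1 + 0 = 19

There are 19 inversions.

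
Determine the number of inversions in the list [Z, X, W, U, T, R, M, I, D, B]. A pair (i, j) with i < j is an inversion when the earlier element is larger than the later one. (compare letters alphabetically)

45 inversions

For each element, count later entries that are smaller:
Z: 9
X: 8
W: 7
U: 6
T: 5
R: 4
M: 3
I: 2
D: 1
B: 0
Sum: 9 + 8 + 7 + 6 + 5 + 4 + 3 + 2 + 1 + 0 = 45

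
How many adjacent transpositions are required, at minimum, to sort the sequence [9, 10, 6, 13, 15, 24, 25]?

Minimum adjacent swaps = number of inversions (each swap of adjacent out-of-order elements removes one inversion and no swap can remove more).
Count inversions — for each element, later elements that are smaller:
9: 6 → 1
10: 6 → 1
6: none → 0
13: none → 0
15: none → 0
24: none → 0
25: none → 0
Total inversions: 1 + 1 + 0 + 0 + 0 + 0 + 0 = 2

There are 2 swaps.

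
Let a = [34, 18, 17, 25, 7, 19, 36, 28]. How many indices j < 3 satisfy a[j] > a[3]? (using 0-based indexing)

1 such element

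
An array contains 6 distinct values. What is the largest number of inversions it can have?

The maximum occurs when the array is in strictly decreasing order: every one of the C(6, 2) pairs is inverted.
C(6, 2) = 6·5/2 = 15

15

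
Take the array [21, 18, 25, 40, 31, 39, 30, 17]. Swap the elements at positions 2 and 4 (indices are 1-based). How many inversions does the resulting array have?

Positions 2 and 4 hold 18 and 40; after swapping, the array is [21, 40, 25, 18, 31, 39, 30, 17].
Sweep left to right; for each value list the smaller values that follow it:
21 → 18, 17 → 2
40 → 25, 18, 31, 39, 30, 17 → 6
25 → 18, 17 → 2
18 → 17 → 1
31 → 30, 17 → 2
39 → 30, 17 → 2
30 → 17 → 1
17 → none → 0
Sum: 2 + 6 + 2 + 1 + 2 + 2 + 1 + 0 = 16

16 inversions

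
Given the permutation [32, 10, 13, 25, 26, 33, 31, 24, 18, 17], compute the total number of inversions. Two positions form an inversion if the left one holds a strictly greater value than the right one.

24

Count, for each position, how many later elements it exceeds:
32 → 10, 13, 25, 26, 31, 24, 18, 17 → 8
10 → none → 0
13 → none → 0
25 → 24, 18, 17 → 3
26 → 24, 18, 17 → 3
33 → 31, 24, 18, 17 → 4
31 → 24, 18, 17 → 3
24 → 18, 17 → 2
18 → 17 → 1
17 → none → 0
Sum: 8 + 0 + 0 + 3 + 3 + 4 + 3 + 2 + 1 + 0 = 24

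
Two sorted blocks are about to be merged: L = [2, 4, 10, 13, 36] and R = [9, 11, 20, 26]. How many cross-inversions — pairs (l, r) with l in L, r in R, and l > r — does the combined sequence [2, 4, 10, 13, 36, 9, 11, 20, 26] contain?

For each element r of the right run, count left-run elements greater than r:
r = 9: 10, 13, 36 → 3
r = 11: 13, 36 → 2
r = 20: 36 → 1
r = 26: 36 → 1
Cross-inversions: 3 + 2 + 1 + 1 = 7

Split inversions: 7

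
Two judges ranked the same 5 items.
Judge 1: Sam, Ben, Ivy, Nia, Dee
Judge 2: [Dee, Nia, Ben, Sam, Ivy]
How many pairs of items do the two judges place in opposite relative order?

8 discordant pairs

Assign each item its position (1..5) in the first ordering, then rewrite the second ordering as that position sequence:
positions: Sam→1, Ben→2, Ivy→3, Nia→4, Dee→5
second ordering as positions: [5, 4, 2, 1, 3]
Discordant pairs = inversions in this position sequence.
5: 4, 2, 1, 3 → 4
4: 2, 1, 3 → 3
2: 1 → 1
1: 0
3: 0
Total: 4 + 3 + 1 + 0 + 0 = 8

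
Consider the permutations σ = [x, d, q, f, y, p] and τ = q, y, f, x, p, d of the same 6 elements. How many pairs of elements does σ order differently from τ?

Assign each item its position (1..6) in the first ordering, then rewrite the second ordering as that position sequence:
positions: x→1, d→2, q→3, f→4, y→5, p→6
second ordering as positions: [3, 5, 4, 1, 6, 2]
Discordant pairs = inversions in this position sequence.
3: 1, 2 → 2
5: 4, 1, 2 → 3
4: 1, 2 → 2
1: 0
6: 2 → 1
2: 0
Total: 2 + 3 + 2 + 0 + 1 + 0 = 8

8 discordant pairs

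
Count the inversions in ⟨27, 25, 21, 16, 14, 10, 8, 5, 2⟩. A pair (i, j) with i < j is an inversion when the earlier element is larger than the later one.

Element-by-element contributions:
27: 8
25: 7
21: 6
16: 5
14: 4
10: 3
8: 2
5: 1
2: 0
Sum: 8 + 7 + 6 + 5 + 4 + 3 + 2 + 1 + 0 = 36

36 inversions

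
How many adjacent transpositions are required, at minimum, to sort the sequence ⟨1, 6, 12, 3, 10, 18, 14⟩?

There are 4 adjacent swaps.

Each adjacent swap fixes exactly one inversion, so the minimum swap count equals the number of inversions.
Count inversions — for each element, later elements that are smaller:
1: none → 0
6: 3 → 1
12: 3, 10 → 2
3: none → 0
10: none → 0
18: 14 → 1
14: none → 0
Total inversions: 0 + 1 + 2 + 0 + 0 + 1 + 0 = 4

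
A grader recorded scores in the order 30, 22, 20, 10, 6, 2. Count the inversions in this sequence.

Element-by-element contributions:
30: 5
22: 4
20: 3
10: 2
6: 1
2: 0
Sum: 5 + 4 + 3 + 2 + 1 + 0 = 15

15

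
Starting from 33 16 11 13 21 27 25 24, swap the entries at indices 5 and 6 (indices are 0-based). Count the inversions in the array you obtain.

11 inversions

Positions 5 and 6 hold 27 and 25; after swapping, the array is [33, 16, 11, 13, 21, 25, 27, 24].
For each element, count later entries that are smaller:
33 → 16, 11, 13, 21, 25, 27, 24 → 7
16 → 11, 13 → 2
11 → none → 0
13 → none → 0
21 → none → 0
25 → 24 → 1
27 → 24 → 1
24 → none → 0
Sum: 7 + 2 + 0 + 0 + 0 + 1 + 1 + 0 = 11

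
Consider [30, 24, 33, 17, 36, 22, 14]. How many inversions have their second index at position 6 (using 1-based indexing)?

4

The element at index 6 is 22.
Elements before it: 30, 24, 33, 17, 36
Those larger than 22: 30, 24, 33, 36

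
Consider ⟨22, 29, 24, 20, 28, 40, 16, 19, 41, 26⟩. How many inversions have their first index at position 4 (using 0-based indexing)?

3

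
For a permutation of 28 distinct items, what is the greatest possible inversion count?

378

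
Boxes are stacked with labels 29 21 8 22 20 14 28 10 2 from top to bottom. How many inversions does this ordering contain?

26

Count, for each position, how many later elements it exceeds:
29 → 21, 8, 22, 20, 14, 28, 10, 2 → 8
21 → 8, 20, 14, 10, 2 → 5
8 → 2 → 1
22 → 20, 14, 10, 2 → 4
20 → 14, 10, 2 → 3
14 → 10, 2 → 2
28 → 10, 2 → 2
10 → 2 → 1
2 → none → 0
Sum: 8 + 5 + 1 + 4 + 3 + 2 + 2 + 1 + 0 = 26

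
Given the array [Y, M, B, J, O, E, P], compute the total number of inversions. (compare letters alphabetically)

11

Count, for each position, how many later elements it exceeds:
Y: 6
M: 3
B: 0
J: 1
O: 1
E: 0
P: 0
Sum: 6 + 3 + 0 + 1 + 1 + 0 + 0 = 11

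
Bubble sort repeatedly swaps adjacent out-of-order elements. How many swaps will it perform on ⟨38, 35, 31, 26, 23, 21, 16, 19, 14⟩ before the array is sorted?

Swaps: 35

Each adjacent swap fixes exactly one inversion, so the minimum swap count equals the number of inversions.
Count inversions — for each element, later elements that are smaller:
38: 35, 31, 26, 23, 21, 16, 19, 14 → 8
35: 31, 26, 23, 21, 16, 19, 14 → 7
31: 26, 23, 21, 16, 19, 14 → 6
26: 23, 21, 16, 19, 14 → 5
23: 21, 16, 19, 14 → 4
21: 16, 19, 14 → 3
16: 14 → 1
19: 14 → 1
14: none → 0
Total inversions: 8 + 7 + 6 + 5 + 4 + 3 + 1 + 1 + 0 = 35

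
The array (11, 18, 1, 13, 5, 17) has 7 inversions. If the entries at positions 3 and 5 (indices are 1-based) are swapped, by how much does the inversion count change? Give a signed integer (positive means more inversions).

Positions 3 and 5 hold 1 and 5; after swapping, the array is [11, 18, 5, 13, 1, 17].
Count, for each position, how many later elements it exceeds:
11: 2
18: 4
5: 1
13: 1
1: 0
17: 0
Sum: 2 + 4 + 1 + 1 + 0 + 0 = 8
Change: 8 − 7 = +1

+1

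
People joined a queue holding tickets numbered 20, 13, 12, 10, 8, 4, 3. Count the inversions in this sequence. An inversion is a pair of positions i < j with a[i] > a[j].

Element-by-element contributions:
20: 6
13: 5
12: 4
10: 3
8: 2
4: 1
3: 0
Sum: 6 + 5 + 4 + 3 + 2 + 1 + 0 = 21

21 out-of-order pairs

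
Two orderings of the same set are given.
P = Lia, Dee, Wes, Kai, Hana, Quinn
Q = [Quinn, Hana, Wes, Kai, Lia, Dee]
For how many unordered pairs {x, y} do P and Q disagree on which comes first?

13 disagreeing pairs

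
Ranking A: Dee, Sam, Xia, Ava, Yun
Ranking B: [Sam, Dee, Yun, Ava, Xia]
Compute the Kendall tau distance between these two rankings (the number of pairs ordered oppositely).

4 discordant pairs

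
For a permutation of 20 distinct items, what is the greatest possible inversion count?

There are 190 inversions.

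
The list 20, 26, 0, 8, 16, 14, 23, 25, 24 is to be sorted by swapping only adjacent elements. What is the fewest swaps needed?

Minimum adjacent swaps = number of inversions (each swap of adjacent out-of-order elements removes one inversion and no swap can remove more).
Count inversions — for each element, later elements that are smaller:
20: 0, 8, 16, 14 → 4
26: 0, 8, 16, 14, 23, 25, 24 → 7
0: none → 0
8: none → 0
16: 14 → 1
14: none → 0
23: none → 0
25: 24 → 1
24: none → 0
Total inversions: 4 + 7 + 0 + 0 + 1 + 0 + 0 + 1 + 0 = 13

13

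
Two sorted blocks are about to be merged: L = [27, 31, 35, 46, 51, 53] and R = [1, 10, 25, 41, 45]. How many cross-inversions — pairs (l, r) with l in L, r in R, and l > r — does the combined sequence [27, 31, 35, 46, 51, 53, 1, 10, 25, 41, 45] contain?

Take each right-half value and tally the left-half values above it:
r = 1: 27, 31, 35, 46, 51, 53 → 6
r = 10: 27, 31, 35, 46, 51, 53 → 6
r = 25: 27, 31, 35, 46, 51, 53 → 6
r = 41: 46, 51, 53 → 3
r = 45: 46, 51, 53 → 3
Cross-inversions: 6 + 6 + 6 + 3 + 3 = 24

24 cross-inversions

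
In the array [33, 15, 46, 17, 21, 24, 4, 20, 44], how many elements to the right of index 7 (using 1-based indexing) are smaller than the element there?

0

The element at index 7 is 4.
Elements after it: 20, 44
None of them are smaller than 4.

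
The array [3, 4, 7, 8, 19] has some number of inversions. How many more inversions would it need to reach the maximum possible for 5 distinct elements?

10

Maximum inversions for 5 distinct elements is C(5, 2) = 5·4/2 = 10.
Current inversions — for each element, count later smaller elements:
3: 0
4: 0
7: 0
8: 0
19: 0
Current total: 0 + 0 + 0 + 0 + 0 = 0
Shortfall: 10 − 0 = 10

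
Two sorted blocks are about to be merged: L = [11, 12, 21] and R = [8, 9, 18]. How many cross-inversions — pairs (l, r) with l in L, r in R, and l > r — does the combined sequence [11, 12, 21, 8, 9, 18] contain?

7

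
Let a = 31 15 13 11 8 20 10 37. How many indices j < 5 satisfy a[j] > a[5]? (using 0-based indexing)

The element at index 5 is 20.
Elements before it: 31, 15, 13, 11, 8
Those larger than 20: 31

1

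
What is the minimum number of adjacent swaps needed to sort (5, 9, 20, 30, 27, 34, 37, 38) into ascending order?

The minimum number of adjacent swaps to sort an array equals its inversion count, since every such swap removes exactly one inversion.
Count inversions — for each element, later elements that are smaller:
5: none → 0
9: none → 0
20: none → 0
30: 27 → 1
27: none → 0
34: none → 0
37: none → 0
38: none → 0
Total inversions: 0 + 0 + 0 + 1 + 0 + 0 + 0 + 0 = 1

1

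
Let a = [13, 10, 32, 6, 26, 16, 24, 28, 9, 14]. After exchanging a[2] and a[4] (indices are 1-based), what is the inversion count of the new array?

Positions 2 and 4 hold 10 and 6; after swapping, the array is [13, 6, 32, 10, 26, 16, 24, 28, 9, 14].
Element-by-element contributions:
13 → 6, 10, 9 → 3
6 → none → 0
32 → 10, 26, 16, 24, 28, 9, 14 → 7
10 → 9 → 1
26 → 16, 24, 9, 14 → 4
16 → 9, 14 → 2
24 → 9, 14 → 2
28 → 9, 14 → 2
9 → none → 0
14 → none → 0
Sum: 3 + 0 + 7 + 1 + 4 + 2 + 2 + 2 + 0 + 0 = 21

21 inversions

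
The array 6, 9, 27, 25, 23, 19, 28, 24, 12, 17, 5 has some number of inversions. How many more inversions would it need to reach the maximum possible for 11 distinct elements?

Maximum inversions for 11 distinct elements is C(11, 2) = 11·10/2 = 55.
Current inversions — for each element, count later smaller elements:
6: 1
9: 1
27: 7
25: 6
23: 4
19: 3
28: 4
24: 3
12: 1
17: 1
5: 0
Current total: 1 + 1 + 7 + 6 + 4 + 3 + 4 + 3 + 1 + 1 + 0 = 31
Shortfall: 55 − 31 = 24

24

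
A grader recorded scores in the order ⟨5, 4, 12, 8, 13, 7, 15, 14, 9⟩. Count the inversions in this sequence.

Element-by-element contributions:
5: 1
4: 0
12: 3
8: 1
13: 2
7: 0
15: 2
14: 1
9: 0
Sum: 1 + 0 + 3 + 1 + 2 + 0 + 2 + 1 + 0 = 10

10 out-of-order pairs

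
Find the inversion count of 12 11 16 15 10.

6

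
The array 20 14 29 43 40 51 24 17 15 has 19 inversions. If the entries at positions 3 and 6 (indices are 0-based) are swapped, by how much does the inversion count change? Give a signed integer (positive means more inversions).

-3

Positions 3 and 6 hold 43 and 24; after swapping, the array is [20, 14, 29, 24, 40, 51, 43, 17, 15].
For each element, count later entries that are smaller:
20 → 14, 17, 15 → 3
14 → none → 0
29 → 24, 17, 15 → 3
24 → 17, 15 → 2
40 → 17, 15 → 2
51 → 43, 17, 15 → 3
43 → 17, 15 → 2
17 → 15 → 1
15 → none → 0
Sum: 3 + 0 + 3 + 2 + 2 + 3 + 2 + 1 + 0 = 16
Change: 16 − 19 = -3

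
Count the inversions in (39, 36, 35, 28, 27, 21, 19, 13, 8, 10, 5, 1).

For each element, count later entries that are smaller:
39: 11
36: 10
35: 9
28: 8
27: 7
21: 6
19: 5
13: 4
8: 2
10: 2
5: 1
1: 0
Sum: 11 + 10 + 9 + 8 + 7 + 6 + 5 + 4 + 2 + 2 + 1 + 0 = 65

65 out-of-order pairs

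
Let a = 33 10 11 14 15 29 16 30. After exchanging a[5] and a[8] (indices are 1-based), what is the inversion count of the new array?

Positions 5 and 8 hold 15 and 30; after swapping, the array is [33, 10, 11, 14, 30, 29, 16, 15].
Count, for each position, how many later elements it exceeds:
33: 7
10: 0
11: 0
14: 0
30: 3
29: 2
16: 1
15: 0
Sum: 7 + 0 + 0 + 0 + 3 + 2 + 1 + 0 = 13

13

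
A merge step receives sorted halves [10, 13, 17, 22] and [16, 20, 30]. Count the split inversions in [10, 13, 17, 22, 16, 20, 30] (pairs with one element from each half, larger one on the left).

3 cross-inversions

Take each right-half value and tally the left-half values above it:
r = 16: 17, 22 → 2
r = 20: 22 → 1
r = 30: none → 0
Cross-inversions: 2 + 1 + 0 = 3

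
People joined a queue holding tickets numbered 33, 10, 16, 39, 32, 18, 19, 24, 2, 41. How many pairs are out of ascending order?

There are 21 inversions.

Sweep left to right; for each value list the smaller values that follow it:
33: 7
10: 1
16: 1
39: 5
32: 4
18: 1
19: 1
24: 1
2: 0
41: 0
Sum: 7 + 1 + 1 + 5 + 4 + 1 + 1 + 1 + 0 + 0 = 21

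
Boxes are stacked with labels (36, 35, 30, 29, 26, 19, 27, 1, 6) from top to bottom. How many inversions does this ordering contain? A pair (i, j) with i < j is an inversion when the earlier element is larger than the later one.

Sweep left to right; for each value list the smaller values that follow it:
36 → 35, 30, 29, 26, 19, 27, 1, 6 → 8
35 → 30, 29, 26, 19, 27, 1, 6 → 7
30 → 29, 26, 19, 27, 1, 6 → 6
29 → 26, 19, 27, 1, 6 → 5
26 → 19, 1, 6 → 3
19 → 1, 6 → 2
27 → 1, 6 → 2
1 → none → 0
6 → none → 0
Sum: 8 + 7 + 6 + 5 + 3 + 2 + 2 + 0 + 0 = 33

33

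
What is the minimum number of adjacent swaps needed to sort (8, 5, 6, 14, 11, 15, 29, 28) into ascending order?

4 swaps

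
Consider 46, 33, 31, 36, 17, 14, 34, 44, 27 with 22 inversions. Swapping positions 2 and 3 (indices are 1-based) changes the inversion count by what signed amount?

-1

Positions 2 and 3 hold 33 and 31; after swapping, the array is [46, 31, 33, 36, 17, 14, 34, 44, 27].
For each element, count later entries that are smaller:
46: 8
31: 3
33: 3
36: 4
17: 1
14: 0
34: 1
44: 1
27: 0
Sum: 8 + 3 + 3 + 4 + 1 + 0 + 1 + 1 + 0 = 21
Change: 21 − 22 = -1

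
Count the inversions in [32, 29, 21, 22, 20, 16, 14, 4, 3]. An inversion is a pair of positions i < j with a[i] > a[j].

Count, for each position, how many later elements it exceeds:
32 → 29, 21, 22, 20, 16, 14, 4, 3 → 8
29 → 21, 22, 20, 16, 14, 4, 3 → 7
21 → 20, 16, 14, 4, 3 → 5
22 → 20, 16, 14, 4, 3 → 5
20 → 16, 14, 4, 3 → 4
16 → 14, 4, 3 → 3
14 → 4, 3 → 2
4 → 3 → 1
3 → none → 0
Sum: 8 + 7 + 5 + 5 + 4 + 3 + 2 + 1 + 0 = 35

35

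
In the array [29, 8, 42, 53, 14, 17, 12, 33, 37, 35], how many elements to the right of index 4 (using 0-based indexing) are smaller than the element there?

The element at index 4 is 14.
Elements after it: 17, 12, 33, 37, 35
Those smaller than 14: 12

1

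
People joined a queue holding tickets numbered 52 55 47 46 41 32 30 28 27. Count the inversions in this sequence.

Count, for each position, how many later elements it exceeds:
52: 7
55: 7
47: 6
46: 5
41: 4
32: 3
30: 2
28: 1
27: 0
Sum: 7 + 7 + 6 + 5 + 4 + 3 + 2 + 1 + 0 = 35

35 inversions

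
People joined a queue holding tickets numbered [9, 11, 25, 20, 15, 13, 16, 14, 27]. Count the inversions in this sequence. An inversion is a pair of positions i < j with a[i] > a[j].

There are 12 inversions.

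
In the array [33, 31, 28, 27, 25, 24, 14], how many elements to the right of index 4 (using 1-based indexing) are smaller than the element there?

The element at index 4 is 27.
Elements after it: 25, 24, 14
Those smaller than 27: 25, 24, 14

3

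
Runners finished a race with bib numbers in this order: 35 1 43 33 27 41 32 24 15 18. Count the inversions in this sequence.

There are 31 inversions.

Sweep left to right; for each value list the smaller values that follow it:
35: 7
1: 0
43: 7
33: 5
27: 3
41: 4
32: 3
24: 2
15: 0
18: 0
Sum: 7 + 0 + 7 + 5 + 3 + 4 + 3 + 2 + 0 + 0 = 31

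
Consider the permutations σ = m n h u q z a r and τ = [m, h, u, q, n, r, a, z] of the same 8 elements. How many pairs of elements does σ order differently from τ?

Assign each item its position (1..8) in the first ordering, then rewrite the second ordering as that position sequence:
positions: m→1, n→2, h→3, u→4, q→5, z→6, a→7, r→8
second ordering as positions: [1, 3, 4, 5, 2, 8, 7, 6]
Discordant pairs = inversions in this position sequence.
1: 0
3: 2 → 1
4: 2 → 1
5: 2 → 1
2: 0
8: 7, 6 → 2
7: 6 → 1
6: 0
Total: 0 + 1 + 1 + 1 + 0 + 2 + 1 + 0 = 6

6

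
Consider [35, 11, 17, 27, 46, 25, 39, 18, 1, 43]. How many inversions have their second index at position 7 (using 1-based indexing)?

The element at index 7 is 39.
Elements before it: 35, 11, 17, 27, 46, 25
Those larger than 39: 46

1 such element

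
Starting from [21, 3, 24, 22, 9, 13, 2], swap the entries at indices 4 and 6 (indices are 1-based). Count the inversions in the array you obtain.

Positions 4 and 6 hold 22 and 13; after swapping, the array is [21, 3, 24, 13, 9, 22, 2].
Count, for each position, how many later elements it exceeds:
21: 4
3: 1
24: 4
13: 2
9: 1
22: 1
2: 0
Sum: 4 + 1 + 4 + 2 + 1 + 1 + 0 = 13

13 inversions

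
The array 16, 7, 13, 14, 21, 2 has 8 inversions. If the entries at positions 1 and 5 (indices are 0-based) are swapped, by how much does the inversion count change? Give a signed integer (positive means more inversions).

-1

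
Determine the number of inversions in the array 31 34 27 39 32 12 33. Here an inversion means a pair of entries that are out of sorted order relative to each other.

11 inversions

Out-of-order index pairs (1-indexed):
(1,3): 31 > 27
(1,6): 31 > 12
(2,3): 34 > 27
(2,5): 34 > 32
(2,6): 34 > 12
(2,7): 34 > 33
(3,6): 27 > 12
(4,5): 39 > 32
(4,6): 39 > 12
(4,7): 39 > 33
(5,6): 32 > 12
That's 11 pairs.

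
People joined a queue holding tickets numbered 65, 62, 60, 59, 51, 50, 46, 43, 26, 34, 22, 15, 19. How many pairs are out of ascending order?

76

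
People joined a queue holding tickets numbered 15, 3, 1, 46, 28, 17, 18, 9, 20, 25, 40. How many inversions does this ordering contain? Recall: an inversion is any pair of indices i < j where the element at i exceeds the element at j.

Element-by-element contributions:
15: 3
3: 1
1: 0
46: 7
28: 5
17: 1
18: 1
9: 0
20: 0
25: 0
40: 0
Sum: 3 + 1 + 0 + 7 + 5 + 1 + 1 + 0 + 0 + 0 + 0 = 18

18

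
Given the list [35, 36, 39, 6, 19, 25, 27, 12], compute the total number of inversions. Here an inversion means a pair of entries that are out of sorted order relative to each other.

Element-by-element contributions:
35: 5
36: 5
39: 5
6: 0
19: 1
25: 1
27: 1
12: 0
Sum: 5 + 5 + 5 + 0 + 1 + 1 + 1 + 0 = 18

18 out-of-order pairs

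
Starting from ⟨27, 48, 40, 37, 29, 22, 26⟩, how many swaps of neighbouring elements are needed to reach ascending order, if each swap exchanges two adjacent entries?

The minimum number of adjacent swaps to sort an array equals its inversion count, since every such swap removes exactly one inversion.
Count inversions — for each element, later elements that are smaller:
27: 22, 26 → 2
48: 40, 37, 29, 22, 26 → 5
40: 37, 29, 22, 26 → 4
37: 29, 22, 26 → 3
29: 22, 26 → 2
22: none → 0
26: none → 0
Total inversions: 2 + 5 + 4 + 3 + 2 + 0 + 0 = 16

16 swaps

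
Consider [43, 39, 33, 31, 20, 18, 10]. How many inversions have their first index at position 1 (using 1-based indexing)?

6 such elements

The element at index 1 is 43.
Elements after it: 39, 33, 31, 20, 18, 10
Those smaller than 43: 39, 33, 31, 20, 18, 10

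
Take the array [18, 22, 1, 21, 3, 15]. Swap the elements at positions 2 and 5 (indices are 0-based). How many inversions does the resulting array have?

Positions 2 and 5 hold 1 and 15; after swapping, the array is [18, 22, 15, 21, 3, 1].
Count, for each position, how many later elements it exceeds:
18 → 15, 3, 1 → 3
22 → 15, 21, 3, 1 → 4
15 → 3, 1 → 2
21 → 3, 1 → 2
3 → 1 → 1
1 → none → 0
Sum: 3 + 4 + 2 + 2 + 1 + 0 = 12

Inversions: 12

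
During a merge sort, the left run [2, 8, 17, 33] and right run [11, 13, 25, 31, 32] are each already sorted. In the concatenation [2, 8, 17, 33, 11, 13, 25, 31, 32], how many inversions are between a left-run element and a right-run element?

For each element r of the right run, count left-run elements greater than r:
r = 11: 17, 33 → 2
r = 13: 17, 33 → 2
r = 25: 33 → 1
r = 31: 33 → 1
r = 32: 33 → 1
Cross-inversions: 2 + 2 + 1 + 1 + 1 = 7

7 split inversions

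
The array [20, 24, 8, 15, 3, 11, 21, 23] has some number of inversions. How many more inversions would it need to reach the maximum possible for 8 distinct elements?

15

Maximum inversions for 8 distinct elements is C(8, 2) = 8·7/2 = 28.
Current inversions — for each element, count later smaller elements:
20: 4
24: 6
8: 1
15: 2
3: 0
11: 0
21: 0
23: 0
Current total: 4 + 6 + 1 + 2 + 0 + 0 + 0 + 0 = 13
Shortfall: 28 − 13 = 15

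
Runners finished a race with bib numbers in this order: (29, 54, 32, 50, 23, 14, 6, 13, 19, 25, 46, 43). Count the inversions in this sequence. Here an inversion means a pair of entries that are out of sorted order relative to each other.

Count, for each position, how many later elements it exceeds:
29: 6
54: 10
32: 6
50: 8
23: 4
14: 2
6: 0
13: 0
19: 0
25: 0
46: 1
43: 0
Sum: 6 + 10 + 6 + 8 + 4 + 2 + 0 + 0 + 0 + 0 + 1 + 0 = 37

Inversions: 37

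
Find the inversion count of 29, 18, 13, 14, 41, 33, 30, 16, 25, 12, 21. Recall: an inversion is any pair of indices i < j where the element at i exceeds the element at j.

Element-by-element contributions:
29 → 18, 13, 14, 16, 25, 12, 21 → 7
18 → 13, 14, 16, 12 → 4
13 → 12 → 1
14 → 12 → 1
41 → 33, 30, 16, 25, 12, 21 → 6
33 → 30, 16, 25, 12, 21 → 5
30 → 16, 25, 12, 21 → 4
16 → 12 → 1
25 → 12, 21 → 2
12 → none → 0
21 → none → 0
Sum: 7 + 4 + 1 + 1 + 6 + 5 + 4 + 1 + 2 + 0 + 0 = 31

31 inversions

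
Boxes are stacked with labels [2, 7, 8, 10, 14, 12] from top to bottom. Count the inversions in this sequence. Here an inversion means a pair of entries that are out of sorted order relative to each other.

Out-of-order index pairs (1-indexed):
(5,6): 14 > 12
That's 1 pair.

1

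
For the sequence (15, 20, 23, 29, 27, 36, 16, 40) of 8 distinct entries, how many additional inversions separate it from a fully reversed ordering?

22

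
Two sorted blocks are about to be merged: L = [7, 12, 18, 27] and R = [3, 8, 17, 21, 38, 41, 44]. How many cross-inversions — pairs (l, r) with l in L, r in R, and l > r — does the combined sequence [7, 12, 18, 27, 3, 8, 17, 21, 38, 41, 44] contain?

10

Take each right-half value and tally the left-half values above it:
r = 3: 7, 12, 18, 27 → 4
r = 8: 12, 18, 27 → 3
r = 17: 18, 27 → 2
r = 21: 27 → 1
r = 38: none → 0
r = 41: none → 0
r = 44: none → 0
Cross-inversions: 4 + 3 + 2 + 1 + 0 + 0 + 0 = 10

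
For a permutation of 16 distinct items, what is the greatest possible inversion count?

120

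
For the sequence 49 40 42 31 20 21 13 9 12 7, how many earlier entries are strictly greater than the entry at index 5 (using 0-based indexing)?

4 such elements

The element at index 5 is 21.
Elements before it: 49, 40, 42, 31, 20
Those larger than 21: 49, 40, 42, 31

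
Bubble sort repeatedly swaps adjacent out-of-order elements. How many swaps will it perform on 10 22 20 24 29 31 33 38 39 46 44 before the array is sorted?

2 swaps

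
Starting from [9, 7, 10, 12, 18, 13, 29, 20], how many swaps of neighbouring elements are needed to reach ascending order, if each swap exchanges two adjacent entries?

3

Each adjacent swap fixes exactly one inversion, so the minimum swap count equals the number of inversions.
Count inversions — for each element, later elements that are smaller:
9: 7 → 1
7: none → 0
10: none → 0
12: none → 0
18: 13 → 1
13: none → 0
29: 20 → 1
20: none → 0
Total inversions: 1 + 0 + 0 + 0 + 1 + 0 + 1 + 0 = 3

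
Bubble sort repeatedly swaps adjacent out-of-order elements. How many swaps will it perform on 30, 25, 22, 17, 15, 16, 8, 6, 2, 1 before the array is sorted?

The minimum number of adjacent swaps to sort an array equals its inversion count, since every such swap removes exactly one inversion.
Count inversions — for each element, later elements that are smaller:
30: 25, 22, 17, 15, 16, 8, 6, 2, 1 → 9
25: 22, 17, 15, 16, 8, 6, 2, 1 → 8
22: 17, 15, 16, 8, 6, 2, 1 → 7
17: 15, 16, 8, 6, 2, 1 → 6
15: 8, 6, 2, 1 → 4
16: 8, 6, 2, 1 → 4
8: 6, 2, 1 → 3
6: 2, 1 → 2
2: 1 → 1
1: none → 0
Total inversions: 9 + 8 + 7 + 6 + 4 + 4 + 3 + 2 + 1 + 0 = 44

44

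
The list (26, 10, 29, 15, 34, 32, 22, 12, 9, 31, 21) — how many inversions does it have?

30

For each element, count later entries that are smaller:
26 → 10, 15, 22, 12, 9, 21 → 6
10 → 9 → 1
29 → 15, 22, 12, 9, 21 → 5
15 → 12, 9 → 2
34 → 32, 22, 12, 9, 31, 21 → 6
32 → 22, 12, 9, 31, 21 → 5
22 → 12, 9, 21 → 3
12 → 9 → 1
9 → none → 0
31 → 21 → 1
21 → none → 0
Sum: 6 + 1 + 5 + 2 + 6 + 5 + 3 + 1 + 0 + 1 + 0 = 30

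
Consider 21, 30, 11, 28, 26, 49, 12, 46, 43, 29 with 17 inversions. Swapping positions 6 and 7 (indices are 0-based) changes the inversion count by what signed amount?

Positions 6 and 7 hold 12 and 46; after swapping, the array is [21, 30, 11, 28, 26, 49, 46, 12, 43, 29].
For each element, count later entries that are smaller:
21: 2
30: 5
11: 0
28: 2
26: 1
49: 4
46: 3
12: 0
43: 1
29: 0
Sum: 2 + 5 + 0 + 2 + 1 + 4 + 3 + 0 + 1 + 0 = 18
Change: 18 − 17 = +1

+1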